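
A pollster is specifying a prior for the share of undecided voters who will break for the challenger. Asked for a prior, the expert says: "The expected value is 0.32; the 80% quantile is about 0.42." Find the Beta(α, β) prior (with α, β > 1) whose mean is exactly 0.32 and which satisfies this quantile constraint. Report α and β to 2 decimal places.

With mean 0.32 fixed, write α = 0.32s, β = 0.68s where s = α+β.
Need P(θ < 0.42) = 0.8 under Beta(0.32s, 0.68s). Normal approximation: (q−m)/√(m(1−m)/s) ≈ z_{0.8} = 0.842, so s ≈ 0.32·0.68·(0.842)²/(0.42−0.32)² = 15.4.
At s = 15.4: P(θ<0.42) ≈ 0.805. Adjusting to match 0.8 gives s ≈ 14.68.
So α = 0.32·14.68 ≈ 4.70, β = 0.68·14.68 ≈ 9.99.

α ≈ 4.70, β ≈ 9.99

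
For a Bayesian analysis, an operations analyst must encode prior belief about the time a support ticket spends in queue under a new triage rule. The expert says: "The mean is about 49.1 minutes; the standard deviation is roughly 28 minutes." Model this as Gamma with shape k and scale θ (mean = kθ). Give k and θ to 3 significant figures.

For Gamma(k, scale θ): mean = kθ, variance = kθ², so CV = 1/√k.
CV = SD/mean = 28/49.1 = 0.5703, hence k = 1/CV² = 3.08.
Then θ = mean/k = 49.1/3.08 = 16.

k ≈ 3.08, θ ≈ 16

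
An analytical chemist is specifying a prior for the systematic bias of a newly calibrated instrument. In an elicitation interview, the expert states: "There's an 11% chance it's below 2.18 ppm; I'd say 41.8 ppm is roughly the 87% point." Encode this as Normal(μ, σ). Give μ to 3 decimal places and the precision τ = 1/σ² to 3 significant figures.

μ = 22.833, τ = 0.00353

For Normal(μ,σ), the p-quantile is μ + z_p·σ. Here z_{0.11} = -1.227, z_{0.87} = 1.126.
So 2.18 = μ − 1.227σ and 41.8 = μ + 1.126σ.
Subtracting: σ = (41.8 − 2.18)/(1.126 − (-1.227)) = 16.839.
Then μ = 2.18 − (-1.227)·16.839 = 22.833.
Precision τ = 1/σ² = 1/16.84² = 0.00353.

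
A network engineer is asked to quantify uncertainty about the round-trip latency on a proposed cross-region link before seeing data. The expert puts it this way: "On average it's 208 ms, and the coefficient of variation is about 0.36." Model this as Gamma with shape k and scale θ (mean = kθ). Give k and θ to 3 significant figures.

For Gamma(k, scale θ): mean = kθ, variance = kθ², so CV = 1/√k.
CV = 0.36, hence k = 1/CV² = 7.72.
Then θ = mean/k = 208/7.72 = 27.

k ≈ 7.72, θ ≈ 27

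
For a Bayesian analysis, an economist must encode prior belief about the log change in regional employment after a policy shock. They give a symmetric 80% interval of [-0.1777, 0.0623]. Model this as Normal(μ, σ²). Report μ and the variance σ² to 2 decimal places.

A symmetric 80% interval runs μ ± z·σ with z = 1.282.
Half-width = 0.12, so σ = 0.12/1.282 = 0.094 and σ² = 0.01.
μ is the interval midpoint, -0.06.

μ = -0.06, σ² = 0.01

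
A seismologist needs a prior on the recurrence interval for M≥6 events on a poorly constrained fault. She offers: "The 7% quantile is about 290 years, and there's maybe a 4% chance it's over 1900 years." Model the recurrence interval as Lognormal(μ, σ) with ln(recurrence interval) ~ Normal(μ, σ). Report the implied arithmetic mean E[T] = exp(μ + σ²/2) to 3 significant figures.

E[T] ≈ 812 years

If T ~ Lognormal(μ,σ) then ln T ~ Normal(μ,σ), so the p-quantile of ln T is μ + z_p·σ.
ln(290) = 5.67 and ln(1900) = 7.55; z_{0.07} = -1.476, z_{0.96} = 1.751.
σ = (7.55 − 5.67)/(1.751 − (-1.476)) = 0.583.
μ = 5.67 − (-1.476)·0.583 = 6.530.
E[T] = exp(μ + σ²/2) = exp(6.530 + 0.1697) = 812 years.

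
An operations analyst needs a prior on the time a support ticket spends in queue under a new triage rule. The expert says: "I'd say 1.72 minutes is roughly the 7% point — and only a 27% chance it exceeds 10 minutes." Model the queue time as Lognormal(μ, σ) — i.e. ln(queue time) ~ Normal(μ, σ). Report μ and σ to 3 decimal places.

If T ~ Lognormal(μ,σ) then ln T ~ Normal(μ,σ), so the p-quantile of ln T is μ + z_p·σ.
ln(1.72) = 0.5423 and ln(10) = 2.303; z_{0.07} = -1.476, z_{0.73} = 0.6128.
σ = (2.303 − 0.5423)/(0.6128 − (-1.476)) = 0.843.
μ = 0.5423 − (-1.476)·0.843 = 1.786.

μ ≈ 1.786, σ ≈ 0.843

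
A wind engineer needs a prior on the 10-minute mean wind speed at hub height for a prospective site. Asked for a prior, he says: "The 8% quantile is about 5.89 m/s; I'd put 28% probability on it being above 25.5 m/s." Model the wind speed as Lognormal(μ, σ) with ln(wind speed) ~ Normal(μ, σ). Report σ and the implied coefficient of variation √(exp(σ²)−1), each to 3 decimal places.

σ ≈ 0.737, CV ≈ 0.850

If T ~ Lognormal(μ,σ) then ln T ~ Normal(μ,σ), so the p-quantile of ln T is μ + z_p·σ.
ln(5.89) = 1.773 and ln(25.5) = 3.239; z_{0.08} = -1.405, z_{0.72} = 0.5828.
σ = (3.239 − 1.773)/(0.5828 − (-1.405)) = 0.737.
μ = 1.773 − (-1.405)·0.737 = 2.809.
CV = √(exp(σ²)−1) = √(exp(0.5434)−1) = 0.850.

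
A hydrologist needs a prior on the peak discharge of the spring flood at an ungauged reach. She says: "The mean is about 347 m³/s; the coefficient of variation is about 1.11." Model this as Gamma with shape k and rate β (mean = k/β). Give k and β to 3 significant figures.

For Gamma(k, rate β): mean = k/β, variance = k/β², so CV = 1/√k.
CV = 1.11, hence k = 1/CV² = 0.812.
Then β = k/mean = 0.812/347 = 0.00234.

k ≈ 0.812, β ≈ 0.00234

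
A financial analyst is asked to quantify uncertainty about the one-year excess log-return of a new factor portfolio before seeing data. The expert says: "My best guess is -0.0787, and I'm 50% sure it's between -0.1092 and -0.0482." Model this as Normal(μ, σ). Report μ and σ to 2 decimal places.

A symmetric 50% interval runs μ ± z·σ with z = 0.6745.
Half-width = 0.0305, so σ = 0.0305/0.6745 = 0.05.
μ is the stated best guess, -0.08.

μ = -0.08, σ = 0.05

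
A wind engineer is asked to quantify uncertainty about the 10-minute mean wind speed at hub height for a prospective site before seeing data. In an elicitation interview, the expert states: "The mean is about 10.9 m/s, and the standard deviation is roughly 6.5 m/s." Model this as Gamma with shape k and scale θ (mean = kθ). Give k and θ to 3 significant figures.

For Gamma(k, scale θ): mean = kθ, variance = kθ², so CV = 1/√k.
CV = SD/mean = 6.5/10.9 = 0.5963, hence k = 1/CV² = 2.81.
Then θ = mean/k = 10.9/2.81 = 3.88.

k ≈ 2.81, θ ≈ 3.88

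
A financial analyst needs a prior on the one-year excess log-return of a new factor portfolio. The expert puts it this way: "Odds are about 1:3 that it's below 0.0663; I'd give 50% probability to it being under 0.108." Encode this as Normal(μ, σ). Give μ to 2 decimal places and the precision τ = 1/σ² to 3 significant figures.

μ = 0.11, τ = 262

For Normal(μ,σ), the p-quantile is μ + z_p·σ. Here z_{0.25} = -0.6745, z_{0.5} = 0.
So 0.0663 = μ − 0.6745σ and 0.108 = μ + 0σ.
Subtracting: σ = (0.108 − 0.0663)/(0 − (-0.6745)) = 0.06.
Then μ = 0.0663 − (-0.6745)·0.06 = 0.11.
Precision τ = 1/σ² = 1/0.06182² = 262.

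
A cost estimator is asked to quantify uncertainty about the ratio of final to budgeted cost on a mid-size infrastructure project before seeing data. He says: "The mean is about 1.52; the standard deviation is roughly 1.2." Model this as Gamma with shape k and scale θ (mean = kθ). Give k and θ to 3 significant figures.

For Gamma(k, scale θ): mean = kθ, variance = kθ², so CV = 1/√k.
CV = SD/mean = 1.2/1.52 = 0.7895, hence k = 1/CV² = 1.6.
Then θ = mean/k = 1.52/1.6 = 0.947.

k ≈ 1.6, θ ≈ 0.947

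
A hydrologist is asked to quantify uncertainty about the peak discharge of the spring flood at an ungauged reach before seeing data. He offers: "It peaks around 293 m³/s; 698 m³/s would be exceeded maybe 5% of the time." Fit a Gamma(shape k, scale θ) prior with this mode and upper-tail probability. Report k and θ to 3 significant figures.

k ≈ 4.62, θ ≈ 80.9

Gamma(k,θ) with k>1 has mode (k−1)θ, so θ = 293/(k−1).
Need P(X < 698) = 0.95 with θ tied to k this way. Start at k = 2, θ = 293: P(X<698) ≈ 0.688.
Too low — raise k to concentrate. Iterating converges to k ≈ 4.62.
Then θ = 293/(4.62−1) ≈ 80.9.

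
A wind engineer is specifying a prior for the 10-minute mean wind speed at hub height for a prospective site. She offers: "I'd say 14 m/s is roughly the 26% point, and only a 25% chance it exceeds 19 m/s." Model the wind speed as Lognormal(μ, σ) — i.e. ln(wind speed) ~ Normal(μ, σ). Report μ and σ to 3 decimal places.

If T ~ Lognormal(μ,σ) then ln T ~ Normal(μ,σ), so the p-quantile of ln T is μ + z_p·σ.
ln(14) = 2.639 and ln(19) = 2.944; z_{0.26} = -0.6433, z_{0.75} = 0.6745.
σ = (2.944 − 2.639)/(0.6745 − (-0.6433)) = 0.232.
μ = 2.639 − (-0.6433)·0.232 = 2.788.

μ ≈ 2.788, σ ≈ 0.232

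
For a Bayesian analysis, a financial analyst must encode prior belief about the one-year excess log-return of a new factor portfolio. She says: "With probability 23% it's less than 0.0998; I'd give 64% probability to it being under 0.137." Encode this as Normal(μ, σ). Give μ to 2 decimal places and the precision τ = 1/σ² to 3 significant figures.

For Normal(μ,σ), the p-quantile is μ + z_p·σ. Here z_{0.23} = -0.7388, z_{0.64} = 0.3585.
So 0.0998 = μ − 0.7388σ and 0.137 = μ + 0.3585σ.
Subtracting: σ = (0.137 − 0.0998)/(0.3585 − (-0.7388)) = 0.03.
Then μ = 0.0998 − (-0.7388)·0.03 = 0.12.
Precision τ = 1/σ² = 1/0.0339² = 870.

μ = 0.12, τ = 870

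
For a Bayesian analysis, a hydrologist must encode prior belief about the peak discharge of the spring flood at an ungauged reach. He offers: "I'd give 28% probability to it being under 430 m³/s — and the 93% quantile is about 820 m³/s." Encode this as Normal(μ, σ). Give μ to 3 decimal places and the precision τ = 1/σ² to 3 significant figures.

For Normal(μ,σ), the p-quantile is μ + z_p·σ. Here z_{0.28} = -0.5828, z_{0.93} = 1.476.
So 430 = μ − 0.5828σ and 820 = μ + 1.476σ.
Subtracting: σ = (820 − 430)/(1.476 − (-0.5828)) = 189.446.
Then μ = 430 − (-0.5828)·189.446 = 540.417.
Precision τ = 1/σ² = 1/189.4² = 2.79e-05.

μ = 540.417, τ = 2.79e-05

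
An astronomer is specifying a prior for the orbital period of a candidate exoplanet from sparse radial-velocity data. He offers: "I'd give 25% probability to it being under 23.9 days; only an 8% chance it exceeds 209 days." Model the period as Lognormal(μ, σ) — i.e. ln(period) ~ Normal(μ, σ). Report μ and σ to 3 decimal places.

If T ~ Lognormal(μ,σ) then ln T ~ Normal(μ,σ), so the p-quantile of ln T is μ + z_p·σ.
ln(23.9) = 3.174 and ln(209) = 5.342; z_{0.25} = -0.6745, z_{0.92} = 1.405.
σ = (5.342 − 3.174)/(1.405 − (-0.6745)) = 1.043.
μ = 3.174 − (-0.6745)·1.043 = 3.877.

μ ≈ 3.877, σ ≈ 1.043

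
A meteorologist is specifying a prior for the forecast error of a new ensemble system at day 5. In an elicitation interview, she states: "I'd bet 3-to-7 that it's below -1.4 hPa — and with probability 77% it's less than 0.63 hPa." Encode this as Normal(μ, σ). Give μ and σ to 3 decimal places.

The p-quantile of Normal(μ,σ) is μ + z_p·σ, with z_{0.3} = -0.5244 and z_{0.77} = 0.7388.
Eliminate σ: μ = (z₂·x₁ − z₁·x₂)/(z₂ − z₁) = (0.7388·-1.4 − (-0.5244)·0.63)/1.263 = -0.557.
Then σ = (x₂ − x₁)/(z₂ − z₁) = (0.63 − -1.4)/1.263 = 1.607.

μ = -0.557, σ = 1.607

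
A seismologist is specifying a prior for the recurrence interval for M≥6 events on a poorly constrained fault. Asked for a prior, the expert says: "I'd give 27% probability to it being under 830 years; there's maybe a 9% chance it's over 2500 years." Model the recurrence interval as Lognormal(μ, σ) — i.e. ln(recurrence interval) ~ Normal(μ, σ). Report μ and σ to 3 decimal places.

μ ≈ 7.067, σ ≈ 0.564

If T ~ Lognormal(μ,σ) then ln T ~ Normal(μ,σ), so the p-quantile of ln T is μ + z_p·σ.
ln(830) = 6.721 and ln(2500) = 7.824; z_{0.27} = -0.6128, z_{0.91} = 1.341.
σ = (7.824 − 6.721)/(1.341 − (-0.6128)) = 0.564.
μ = 6.721 − (-0.6128)·0.564 = 7.067.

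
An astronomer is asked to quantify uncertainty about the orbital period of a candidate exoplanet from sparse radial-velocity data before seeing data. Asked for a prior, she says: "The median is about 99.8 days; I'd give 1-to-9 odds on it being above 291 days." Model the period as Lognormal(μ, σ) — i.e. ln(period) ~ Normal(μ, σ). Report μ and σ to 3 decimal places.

μ ≈ 4.603, σ ≈ 0.835

If T ~ Lognormal(μ,σ) then ln T ~ Normal(μ,σ), so the p-quantile of ln T is μ + z_p·σ.
ln(99.8) = 4.603 and ln(291) = 5.673; z_{0.5} = 0, z_{0.9} = 1.282.
σ = (5.673 − 4.603)/(1.282 − (0)) = 0.835.
μ = 4.603 − (0)·0.835 = 4.603.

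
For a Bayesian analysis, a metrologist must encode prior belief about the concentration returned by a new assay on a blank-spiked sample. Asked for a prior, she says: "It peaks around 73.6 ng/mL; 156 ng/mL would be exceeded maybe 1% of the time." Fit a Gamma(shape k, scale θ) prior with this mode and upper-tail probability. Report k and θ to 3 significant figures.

k ≈ 9.61, θ ≈ 8.55

Gamma(k,θ) with k>1 has mode (k−1)θ, so θ = 73.6/(k−1).
Need P(X < 156) = 0.99 with θ tied to k this way. Start at k = 2, θ = 73.6: P(X<156) ≈ 0.625.
Too low — raise k to concentrate. Iterating converges to k ≈ 9.61.
Then θ = 73.6/(9.61−1) ≈ 8.55.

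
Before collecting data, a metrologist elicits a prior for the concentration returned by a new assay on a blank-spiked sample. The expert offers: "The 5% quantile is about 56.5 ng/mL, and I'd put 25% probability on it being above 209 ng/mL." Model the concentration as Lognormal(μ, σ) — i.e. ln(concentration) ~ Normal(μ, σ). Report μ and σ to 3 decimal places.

If T ~ Lognormal(μ,σ) then ln T ~ Normal(μ,σ), so the p-quantile of ln T is μ + z_p·σ.
ln(56.5) = 4.034 and ln(209) = 5.342; z_{0.05} = -1.645, z_{0.75} = 0.6745.
σ = (5.342 − 4.034)/(0.6745 − (-1.645)) = 0.564.
μ = 4.034 − (-1.645)·0.564 = 4.962.

μ ≈ 4.962, σ ≈ 0.564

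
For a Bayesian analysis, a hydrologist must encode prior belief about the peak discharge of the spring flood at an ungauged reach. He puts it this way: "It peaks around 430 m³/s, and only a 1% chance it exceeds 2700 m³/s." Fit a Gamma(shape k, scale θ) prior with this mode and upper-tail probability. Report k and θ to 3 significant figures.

Gamma(k,θ) with k>1 has mode (k−1)θ, so θ = 430/(k−1).
Need P(X < 2700) = 0.99 with θ tied to k this way. Start at k = 2, θ = 430: P(X<2700) ≈ 0.986.
Too low — raise k to concentrate. Iterating converges to k ≈ 2.08.
Then θ = 430/(2.08−1) ≈ 398.

k ≈ 2.08, θ ≈ 398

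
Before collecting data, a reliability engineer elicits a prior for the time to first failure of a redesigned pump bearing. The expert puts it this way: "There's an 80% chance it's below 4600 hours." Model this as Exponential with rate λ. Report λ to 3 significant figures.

P(T < 4600.0) = 1 − e^(−λ·4600.0) = 0.8, so λ = −ln(1−0.8)/4600.0 = −ln(0.2)/4600.0 = 0.00035.

λ ≈ 0.00035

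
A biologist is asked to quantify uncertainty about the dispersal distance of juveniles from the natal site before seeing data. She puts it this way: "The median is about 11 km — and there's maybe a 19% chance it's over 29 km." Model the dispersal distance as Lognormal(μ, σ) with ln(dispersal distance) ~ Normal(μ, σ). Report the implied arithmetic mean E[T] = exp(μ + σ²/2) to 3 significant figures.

If T ~ Lognormal(μ,σ) then ln T ~ Normal(μ,σ), so the p-quantile of ln T is μ + z_p·σ.
ln(11) = 2.398 and ln(29) = 3.367; z_{0.5} = 0, z_{0.81} = 0.8779.
σ = (3.367 − 2.398)/(0.8779 − (0)) = 1.104.
μ = 2.398 − (0)·1.104 = 2.398.
E[T] = exp(μ + σ²/2) = exp(2.398 + 0.6097) = 20.2 km.

E[T] ≈ 20.2 km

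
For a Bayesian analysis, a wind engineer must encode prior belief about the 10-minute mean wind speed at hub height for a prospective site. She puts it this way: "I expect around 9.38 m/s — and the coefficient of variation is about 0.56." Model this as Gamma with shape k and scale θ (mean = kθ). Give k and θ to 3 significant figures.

k ≈ 3.19, θ ≈ 2.94

For Gamma(k, scale θ): mean = kθ, variance = kθ², so CV = 1/√k.
CV = 0.56, hence k = 1/CV² = 3.19.
Then θ = mean/k = 9.38/3.19 = 2.94.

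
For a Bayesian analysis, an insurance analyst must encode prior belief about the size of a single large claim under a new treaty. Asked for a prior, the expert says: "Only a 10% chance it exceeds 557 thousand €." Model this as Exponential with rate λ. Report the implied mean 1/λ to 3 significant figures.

mean ≈ 242 thousand €

P(T > 557.0) = e^(−λ·557.0) = 0.1, so λ = −ln(0.1)/557.0 = 0.00413.
Mean = 1/λ = 242 thousand €.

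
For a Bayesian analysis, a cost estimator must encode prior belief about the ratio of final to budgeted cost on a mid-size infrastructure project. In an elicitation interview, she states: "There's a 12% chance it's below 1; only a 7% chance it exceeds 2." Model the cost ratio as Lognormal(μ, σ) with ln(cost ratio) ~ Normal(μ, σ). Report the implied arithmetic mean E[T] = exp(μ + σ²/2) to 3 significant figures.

If T ~ Lognormal(μ,σ) then ln T ~ Normal(μ,σ), so the p-quantile of ln T is μ + z_p·σ.
ln(1) = 0 and ln(2) = 0.6931; z_{0.12} = -1.175, z_{0.93} = 1.476.
σ = (0.6931 − 0)/(1.476 − (-1.175)) = 0.261.
μ = 0 − (-1.175)·0.261 = 0.307.
E[T] = exp(μ + σ²/2) = exp(0.307 + 0.0342) = 1.41.

E[T] ≈ 1.41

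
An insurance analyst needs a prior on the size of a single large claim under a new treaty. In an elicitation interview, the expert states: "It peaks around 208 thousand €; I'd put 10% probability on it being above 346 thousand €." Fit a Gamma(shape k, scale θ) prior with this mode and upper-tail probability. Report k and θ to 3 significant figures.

k ≈ 8.29, θ ≈ 28.5

Gamma(k,θ) with k>1 has mode (k−1)θ, so θ = 208/(k−1).
Need P(X < 346) = 0.9 with θ tied to k this way. Start at k = 2, θ = 208: P(X<346) ≈ 0.495.
Too low — raise k to concentrate. Iterating converges to k ≈ 8.29.
Then θ = 208/(8.29−1) ≈ 28.5.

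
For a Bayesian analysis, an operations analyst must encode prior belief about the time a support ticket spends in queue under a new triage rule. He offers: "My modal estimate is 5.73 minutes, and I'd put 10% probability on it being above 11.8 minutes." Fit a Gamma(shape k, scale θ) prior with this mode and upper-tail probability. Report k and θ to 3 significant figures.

k ≈ 4.68, θ ≈ 1.56

Gamma(k,θ) with k>1 has mode (k−1)θ, so θ = 5.73/(k−1).
Need P(X < 11.8) = 0.9 with θ tied to k this way. Start at k = 2, θ = 5.73: P(X<11.8) ≈ 0.610.
Too low — raise k to concentrate. Iterating converges to k ≈ 4.68.
Then θ = 5.73/(4.68−1) ≈ 1.56.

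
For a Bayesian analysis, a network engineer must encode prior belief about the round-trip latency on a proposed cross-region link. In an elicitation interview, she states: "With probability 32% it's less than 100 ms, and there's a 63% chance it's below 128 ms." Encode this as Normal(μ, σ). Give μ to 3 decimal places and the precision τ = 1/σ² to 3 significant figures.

μ = 116.379, τ = 0.000815

The p-quantile of Normal(μ,σ) is μ + z_p·σ, with z_{0.32} = -0.4677 and z_{0.63} = 0.3319.
Eliminate σ: μ = (z₂·x₁ − z₁·x₂)/(z₂ − z₁) = (0.3319·100 − (-0.4677)·128)/0.7996 = 116.379.
Then σ = (x₂ − x₁)/(z₂ − z₁) = (128 − 100)/0.7996 = 35.020.
Precision τ = 1/σ² = 1/35.02² = 0.000815.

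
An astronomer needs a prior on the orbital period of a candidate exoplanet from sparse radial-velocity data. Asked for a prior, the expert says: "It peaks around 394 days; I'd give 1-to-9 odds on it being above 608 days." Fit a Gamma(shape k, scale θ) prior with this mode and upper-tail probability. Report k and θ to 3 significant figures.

Gamma(k,θ) with k>1 has mode (k−1)θ, so θ = 394/(k−1).
Need P(X < 608) = 0.9 with θ tied to k this way. Start at k = 2, θ = 394: P(X<608) ≈ 0.457.
Too low — raise k to concentrate. Iterating converges to k ≈ 10.9.
Then θ = 394/(10.9−1) ≈ 39.7.

k ≈ 10.9, θ ≈ 39.7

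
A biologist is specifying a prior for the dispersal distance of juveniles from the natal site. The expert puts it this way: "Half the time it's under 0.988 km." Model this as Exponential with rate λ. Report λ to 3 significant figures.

λ ≈ 0.702

Exponential median = ln 2 / λ, so λ = ln 2 / 0.988 = 0.702.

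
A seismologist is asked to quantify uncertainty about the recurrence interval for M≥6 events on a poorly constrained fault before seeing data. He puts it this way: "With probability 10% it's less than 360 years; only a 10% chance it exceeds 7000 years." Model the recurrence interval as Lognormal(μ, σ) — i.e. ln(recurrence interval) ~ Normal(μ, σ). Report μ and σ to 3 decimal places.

μ ≈ 7.370, σ ≈ 1.158

If T ~ Lognormal(μ,σ) then ln T ~ Normal(μ,σ), so the p-quantile of ln T is μ + z_p·σ.
ln(360) = 5.886 and ln(7000) = 8.854; z_{0.1} = -1.282, z_{0.9} = 1.282.
σ = (8.854 − 5.886)/(1.282 − (-1.282)) = 1.158.
μ = 5.886 − (-1.282)·1.158 = 7.370.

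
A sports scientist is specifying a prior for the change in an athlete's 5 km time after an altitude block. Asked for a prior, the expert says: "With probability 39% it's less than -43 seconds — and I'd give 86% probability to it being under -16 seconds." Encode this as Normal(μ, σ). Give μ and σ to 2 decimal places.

μ = -37.45, σ = 19.86

For Normal(μ,σ), the p-quantile is μ + z_p·σ. Here z_{0.39} = -0.2793, z_{0.86} = 1.08.
So -43 = μ − 0.2793σ and -16 = μ + 1.08σ.
Subtracting: σ = (-16 − -43)/(1.08 − (-0.2793)) = 19.86.
Then μ = -43 − (-0.2793)·19.86 = -37.45.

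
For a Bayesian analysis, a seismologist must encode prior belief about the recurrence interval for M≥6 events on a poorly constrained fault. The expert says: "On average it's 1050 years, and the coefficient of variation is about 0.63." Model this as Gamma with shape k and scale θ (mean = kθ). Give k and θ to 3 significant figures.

k ≈ 2.52, θ ≈ 417

For Gamma(k, scale θ): mean = kθ, variance = kθ², so CV = 1/√k.
CV = 0.63, hence k = 1/CV² = 2.52.
Then θ = mean/k = 1050/2.52 = 417.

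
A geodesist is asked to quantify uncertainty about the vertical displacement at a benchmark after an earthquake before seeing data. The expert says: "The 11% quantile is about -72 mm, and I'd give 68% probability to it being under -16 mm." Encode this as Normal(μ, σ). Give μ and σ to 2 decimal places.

μ = -31.46, σ = 33.05

The p-quantile of Normal(μ,σ) is μ + z_p·σ, with z_{0.11} = -1.227 and z_{0.68} = 0.4677.
Eliminate σ: μ = (z₂·x₁ − z₁·x₂)/(z₂ − z₁) = (0.4677·-72 − (-1.227)·-16)/1.694 = -31.46.
Then σ = (x₂ − x₁)/(z₂ − z₁) = (-16 − -72)/1.694 = 33.05.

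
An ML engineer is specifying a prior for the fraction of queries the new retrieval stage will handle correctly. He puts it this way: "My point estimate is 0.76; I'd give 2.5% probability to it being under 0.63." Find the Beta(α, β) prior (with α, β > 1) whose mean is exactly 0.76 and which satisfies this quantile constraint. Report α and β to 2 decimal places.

With mean 0.76 fixed, write α = 0.76s, β = 0.24s where s = α+β.
Need P(θ < 0.63) = 0.025 under Beta(0.76s, 0.24s). Normal approximation: (q−m)/√(m(1−m)/s) ≈ z_{0.025} = -1.96, so s ≈ 0.76·0.24·(-1.96)²/(0.63−0.76)² = 41.5.
At s = 41.5: P(θ<0.63) ≈ 0.033. Adjusting to match 0.025 gives s ≈ 47.28.
So α = 0.76·47.28 ≈ 35.93, β = 0.24·47.28 ≈ 11.35.

α ≈ 35.93, β ≈ 11.35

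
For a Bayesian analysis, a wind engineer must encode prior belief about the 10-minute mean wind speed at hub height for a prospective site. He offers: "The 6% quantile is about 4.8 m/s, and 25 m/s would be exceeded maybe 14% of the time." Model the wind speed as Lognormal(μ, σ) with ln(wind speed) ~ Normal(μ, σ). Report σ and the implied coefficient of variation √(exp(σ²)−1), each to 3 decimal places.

σ ≈ 0.626, CV ≈ 0.693

If T ~ Lognormal(μ,σ) then ln T ~ Normal(μ,σ), so the p-quantile of ln T is μ + z_p·σ.
ln(4.8) = 1.569 and ln(25) = 3.219; z_{0.06} = -1.555, z_{0.86} = 1.08.
σ = (3.219 − 1.569)/(1.08 − (-1.555)) = 0.626.
μ = 1.569 − (-1.555)·0.626 = 2.542.
CV = √(exp(σ²)−1) = √(exp(0.3922)−1) = 0.693.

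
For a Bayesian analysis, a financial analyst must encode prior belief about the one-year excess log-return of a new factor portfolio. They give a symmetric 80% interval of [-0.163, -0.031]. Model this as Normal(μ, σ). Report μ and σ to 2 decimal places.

μ = -0.10, σ = 0.05

A symmetric 80% interval runs μ ± z·σ with z = 1.282.
Half-width = 0.066, so σ = 0.066/1.282 = 0.05.
μ is the interval midpoint, -0.10.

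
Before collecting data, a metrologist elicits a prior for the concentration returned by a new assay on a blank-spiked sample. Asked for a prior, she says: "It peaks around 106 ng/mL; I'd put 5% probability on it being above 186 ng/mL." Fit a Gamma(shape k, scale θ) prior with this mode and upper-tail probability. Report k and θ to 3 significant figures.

Gamma(k,θ) with k>1 has mode (k−1)θ, so θ = 106/(k−1).
Need P(X < 186) = 0.95 with θ tied to k this way. Start at k = 2, θ = 106: P(X<186) ≈ 0.524.
Too low — raise k to concentrate. Iterating converges to k ≈ 9.82.
Then θ = 106/(9.82−1) ≈ 12.

k ≈ 9.82, θ ≈ 12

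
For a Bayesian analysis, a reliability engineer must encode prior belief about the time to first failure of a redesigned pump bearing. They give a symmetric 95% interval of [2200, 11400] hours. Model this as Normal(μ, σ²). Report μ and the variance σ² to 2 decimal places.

A symmetric 95% interval runs μ ± z·σ with z = 1.96.
Half-width = 4600, so σ = 4600/1.96 = 2346.982 and σ² = 5508324.05.
μ is the interval midpoint, 6800.00.

μ = 6800.00, σ² = 5508324.05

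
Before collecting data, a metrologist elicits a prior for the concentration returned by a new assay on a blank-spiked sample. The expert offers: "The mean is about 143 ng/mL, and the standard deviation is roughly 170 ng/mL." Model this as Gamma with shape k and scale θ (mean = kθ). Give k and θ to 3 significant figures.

k ≈ 0.708, θ ≈ 202

For Gamma(k, scale θ): mean = kθ, variance = kθ², so CV = 1/√k.
CV = SD/mean = 170/143 = 1.189, hence k = 1/CV² = 0.708.
Then θ = mean/k = 143/0.708 = 202.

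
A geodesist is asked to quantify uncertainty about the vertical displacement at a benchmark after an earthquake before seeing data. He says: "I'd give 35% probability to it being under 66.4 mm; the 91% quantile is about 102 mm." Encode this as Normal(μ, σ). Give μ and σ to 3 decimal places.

μ = 74.347, σ = 20.625

The p-quantile of Normal(μ,σ) is μ + z_p·σ, with z_{0.35} = -0.3853 and z_{0.91} = 1.341.
Eliminate σ: μ = (z₂·x₁ − z₁·x₂)/(z₂ − z₁) = (1.341·66.4 − (-0.3853)·102)/1.726 = 74.347.
Then σ = (x₂ − x₁)/(z₂ − z₁) = (102 − 66.4)/1.726 = 20.625.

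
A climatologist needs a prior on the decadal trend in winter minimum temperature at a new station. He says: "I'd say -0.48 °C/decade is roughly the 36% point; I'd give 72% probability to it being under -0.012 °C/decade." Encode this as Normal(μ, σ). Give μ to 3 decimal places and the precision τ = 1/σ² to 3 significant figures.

The p-quantile of Normal(μ,σ) is μ + z_p·σ, with z_{0.36} = -0.3585 and z_{0.72} = 0.5828.
Eliminate σ: μ = (z₂·x₁ − z₁·x₂)/(z₂ − z₁) = (0.5828·-0.48 − (-0.3585)·-0.012)/0.9413 = -0.302.
Then σ = (x₂ − x₁)/(z₂ − z₁) = (-0.012 − -0.48)/0.9413 = 0.497.
Precision τ = 1/σ² = 1/0.4972² = 4.05.

μ = -0.302, τ = 4.05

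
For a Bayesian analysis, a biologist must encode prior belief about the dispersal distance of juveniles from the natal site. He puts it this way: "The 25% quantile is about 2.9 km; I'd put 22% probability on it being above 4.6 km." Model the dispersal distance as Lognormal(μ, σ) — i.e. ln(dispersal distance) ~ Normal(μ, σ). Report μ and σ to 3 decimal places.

If T ~ Lognormal(μ,σ) then ln T ~ Normal(μ,σ), so the p-quantile of ln T is μ + z_p·σ.
ln(2.9) = 1.065 and ln(4.6) = 1.526; z_{0.25} = -0.6745, z_{0.78} = 0.7722.
σ = (1.526 − 1.065)/(0.7722 − (-0.6745)) = 0.319.
μ = 1.065 − (-0.6745)·0.319 = 1.280.

μ ≈ 1.280, σ ≈ 0.319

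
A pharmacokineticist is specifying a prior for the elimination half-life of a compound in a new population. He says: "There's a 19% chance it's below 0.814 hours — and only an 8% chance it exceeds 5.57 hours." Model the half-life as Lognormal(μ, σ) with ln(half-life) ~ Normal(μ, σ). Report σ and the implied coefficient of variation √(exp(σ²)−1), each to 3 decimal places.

σ ≈ 0.842, CV ≈ 1.017

If T ~ Lognormal(μ,σ) then ln T ~ Normal(μ,σ), so the p-quantile of ln T is μ + z_p·σ.
ln(0.814) = -0.2058 and ln(5.57) = 1.717; z_{0.19} = -0.8779, z_{0.92} = 1.405.
σ = (1.717 − -0.2058)/(1.405 − (-0.8779)) = 0.842.
μ = -0.2058 − (-0.8779)·0.842 = 0.534.
CV = √(exp(σ²)−1) = √(exp(0.7097)−1) = 1.017.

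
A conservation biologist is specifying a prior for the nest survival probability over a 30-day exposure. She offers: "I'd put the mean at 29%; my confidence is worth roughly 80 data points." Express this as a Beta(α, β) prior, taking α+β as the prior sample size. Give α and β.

α = 23.2, β = 56.8

Under the effective-sample-size interpretation, Beta(α, β) has prior mean α/(α+β) and prior sample size α+β.
So α+β = 80 and α/(α+β) = 0.29, giving α = 0.29·80 = 23.2 and β = 80 − 23.2 = 56.8.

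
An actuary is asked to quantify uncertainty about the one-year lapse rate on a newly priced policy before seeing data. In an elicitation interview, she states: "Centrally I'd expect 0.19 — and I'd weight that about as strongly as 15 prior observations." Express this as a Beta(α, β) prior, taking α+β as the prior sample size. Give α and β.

Under the effective-sample-size interpretation, Beta(α, β) has prior mean α/(α+β) and prior sample size α+β.
So α+β = 15 and α/(α+β) = 0.19, giving α = 0.19·15 = 2.85 and β = 15 − 2.85 = 12.15.

α = 2.85, β = 12.15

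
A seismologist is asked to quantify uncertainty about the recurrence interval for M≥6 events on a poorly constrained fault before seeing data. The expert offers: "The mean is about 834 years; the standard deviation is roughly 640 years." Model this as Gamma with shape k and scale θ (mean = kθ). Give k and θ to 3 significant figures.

k ≈ 1.7, θ ≈ 491

For Gamma(k, scale θ): mean = kθ, variance = kθ², so CV = 1/√k.
CV = SD/mean = 640/834 = 0.7674, hence k = 1/CV² = 1.7.
Then θ = mean/k = 834/1.7 = 491.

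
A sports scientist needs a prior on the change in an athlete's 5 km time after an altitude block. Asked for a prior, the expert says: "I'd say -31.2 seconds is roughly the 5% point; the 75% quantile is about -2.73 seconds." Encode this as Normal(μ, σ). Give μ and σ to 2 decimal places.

The p-quantile of Normal(μ,σ) is μ + z_p·σ, with z_{0.05} = -1.645 and z_{0.75} = 0.6745.
Eliminate σ: μ = (z₂·x₁ − z₁·x₂)/(z₂ − z₁) = (0.6745·-31.2 − (-1.645)·-2.73)/2.319 = -11.01.
Then σ = (x₂ − x₁)/(z₂ − z₁) = (-2.73 − -31.2)/2.319 = 12.28.

μ = -11.01, σ = 12.28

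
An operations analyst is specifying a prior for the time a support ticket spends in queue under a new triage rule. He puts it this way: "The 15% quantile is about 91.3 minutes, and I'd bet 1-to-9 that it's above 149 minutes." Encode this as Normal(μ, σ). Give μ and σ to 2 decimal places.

The p-quantile of Normal(μ,σ) is μ + z_p·σ, with z_{0.15} = -1.036 and z_{0.9} = 1.282.
Eliminate σ: μ = (z₂·x₁ − z₁·x₂)/(z₂ − z₁) = (1.282·91.3 − (-1.036)·149)/2.318 = 117.10.
Then σ = (x₂ − x₁)/(z₂ − z₁) = (149 − 91.3)/2.318 = 24.89.

μ = 117.10, σ = 24.89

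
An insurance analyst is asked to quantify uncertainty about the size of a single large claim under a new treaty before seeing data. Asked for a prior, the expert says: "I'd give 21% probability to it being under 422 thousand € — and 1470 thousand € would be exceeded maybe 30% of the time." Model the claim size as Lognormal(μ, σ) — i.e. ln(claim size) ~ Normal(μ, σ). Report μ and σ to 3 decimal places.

If T ~ Lognormal(μ,σ) then ln T ~ Normal(μ,σ), so the p-quantile of ln T is μ + z_p·σ.
ln(422) = 6.045 and ln(1470) = 7.293; z_{0.21} = -0.8064, z_{0.7} = 0.5244.
σ = (7.293 − 6.045)/(0.5244 − (-0.8064)) = 0.938.
μ = 6.045 − (-0.8064)·0.938 = 6.801.

μ ≈ 6.801, σ ≈ 0.938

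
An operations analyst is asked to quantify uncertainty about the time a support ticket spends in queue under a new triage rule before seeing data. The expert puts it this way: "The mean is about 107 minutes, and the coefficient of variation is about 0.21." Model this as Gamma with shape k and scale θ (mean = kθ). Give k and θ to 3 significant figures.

k ≈ 22.7, θ ≈ 4.72

For Gamma(k, scale θ): mean = kθ, variance = kθ², so CV = 1/√k.
CV = 0.21, hence k = 1/CV² = 22.7.
Then θ = mean/k = 107/22.7 = 4.72.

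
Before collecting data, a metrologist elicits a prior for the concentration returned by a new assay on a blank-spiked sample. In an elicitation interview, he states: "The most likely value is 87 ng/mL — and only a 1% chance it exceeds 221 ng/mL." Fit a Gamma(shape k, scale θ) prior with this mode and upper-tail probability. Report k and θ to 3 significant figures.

k ≈ 6.38, θ ≈ 16.2

Gamma(k,θ) with k>1 has mode (k−1)θ, so θ = 87/(k−1).
Need P(X < 221) = 0.99 with θ tied to k this way. Start at k = 2, θ = 87: P(X<221) ≈ 0.721.
Too low — raise k to concentrate. Iterating converges to k ≈ 6.38.
Then θ = 87/(6.38−1) ≈ 16.2.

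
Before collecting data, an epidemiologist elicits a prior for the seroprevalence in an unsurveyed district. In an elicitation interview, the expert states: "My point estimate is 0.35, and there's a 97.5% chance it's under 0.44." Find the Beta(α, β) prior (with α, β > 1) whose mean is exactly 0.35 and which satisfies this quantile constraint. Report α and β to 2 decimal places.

With mean 0.35 fixed, write α = 0.35s, β = 0.65s where s = α+β.
Need P(θ < 0.44) = 0.975 under Beta(0.35s, 0.65s). Normal approximation: (q−m)/√(m(1−m)/s) ≈ z_{0.975} = 1.96, so s ≈ 0.35·0.65·(1.96)²/(0.44−0.35)² = 107.9.
At s = 107.9: P(θ<0.44) ≈ 0.972. Adjusting to match 0.975 gives s ≈ 112.70.
So α = 0.35·112.70 ≈ 39.44, β = 0.65·112.70 ≈ 73.25.

α ≈ 39.44, β ≈ 73.25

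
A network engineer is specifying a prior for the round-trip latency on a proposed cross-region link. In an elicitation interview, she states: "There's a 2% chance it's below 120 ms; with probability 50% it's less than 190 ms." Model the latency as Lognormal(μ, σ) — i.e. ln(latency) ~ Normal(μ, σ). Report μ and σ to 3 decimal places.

μ ≈ 5.247, σ ≈ 0.224

If T ~ Lognormal(μ,σ) then ln T ~ Normal(μ,σ), so the p-quantile of ln T is μ + z_p·σ.
ln(120) = 4.787 and ln(190) = 5.247; z_{0.02} = -2.054, z_{0.5} = 0.
σ = (5.247 − 4.787)/(0 − (-2.054)) = 0.224.
μ = 4.787 − (-2.054)·0.224 = 5.247.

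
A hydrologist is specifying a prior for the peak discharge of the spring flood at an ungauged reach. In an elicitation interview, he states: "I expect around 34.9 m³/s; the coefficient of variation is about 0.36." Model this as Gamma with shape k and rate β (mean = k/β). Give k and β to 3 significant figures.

For Gamma(k, rate β): mean = k/β, variance = k/β², so CV = 1/√k.
CV = 0.36, hence k = 1/CV² = 7.72.
Then β = k/mean = 7.72/34.9 = 0.221.

k ≈ 7.72, β ≈ 0.221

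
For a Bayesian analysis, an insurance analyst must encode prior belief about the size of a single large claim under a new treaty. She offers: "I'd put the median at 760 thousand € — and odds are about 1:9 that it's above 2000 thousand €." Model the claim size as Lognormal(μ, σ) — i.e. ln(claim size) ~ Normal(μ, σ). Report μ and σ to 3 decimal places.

μ ≈ 6.633, σ ≈ 0.755

If T ~ Lognormal(μ,σ) then ln T ~ Normal(μ,σ), so the p-quantile of ln T is μ + z_p·σ.
ln(760) = 6.633 and ln(2000) = 7.601; z_{0.5} = 0, z_{0.9} = 1.282.
σ = (7.601 − 6.633)/(1.282 − (0)) = 0.755.
μ = 6.633 − (0)·0.755 = 6.633.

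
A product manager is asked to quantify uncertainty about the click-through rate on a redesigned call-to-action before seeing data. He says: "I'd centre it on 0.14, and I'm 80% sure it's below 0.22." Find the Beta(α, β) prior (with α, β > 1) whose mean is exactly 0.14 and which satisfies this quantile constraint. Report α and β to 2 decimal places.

α ≈ 1.39, β ≈ 8.55

With mean 0.14 fixed, write α = 0.14s, β = 0.86s where s = α+β.
Need P(θ < 0.22) = 0.8 under Beta(0.14s, 0.86s). Normal approximation: (q−m)/√(m(1−m)/s) ≈ z_{0.8} = 0.842, so s ≈ 0.14·0.86·(0.842)²/(0.22−0.14)² = 13.3.
At s = 13.3: P(θ<0.22) ≈ 0.820. Adjusting to match 0.8 gives s ≈ 9.94.
So α = 0.14·9.94 ≈ 1.39, β = 0.86·9.94 ≈ 8.55.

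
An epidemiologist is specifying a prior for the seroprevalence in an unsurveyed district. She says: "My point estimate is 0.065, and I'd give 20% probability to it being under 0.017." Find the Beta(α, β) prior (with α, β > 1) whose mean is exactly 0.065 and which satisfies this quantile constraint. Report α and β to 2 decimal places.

α ≈ 1.09, β ≈ 15.72

With mean 0.065 fixed, write α = 0.065s, β = 0.935s where s = α+β.
Need P(θ < 0.017) = 0.2 under Beta(0.065s, 0.935s). Normal approximation: (q−m)/√(m(1−m)/s) ≈ z_{0.2} = -0.842, so s ≈ 0.065·0.935·(-0.842)²/(0.017−0.065)² = 18.7.
At s = 18.7: P(θ<0.017) ≈ 0.178. Adjusting to match 0.2 gives s ≈ 16.81.
So α = 0.065·16.81 ≈ 1.09, β = 0.935·16.81 ≈ 15.72.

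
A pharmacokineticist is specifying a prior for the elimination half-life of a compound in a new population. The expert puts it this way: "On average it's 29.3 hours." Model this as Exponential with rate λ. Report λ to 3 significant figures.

Exponential mean = 1/λ, so λ = 1/29.3 = 0.0341.

λ ≈ 0.0341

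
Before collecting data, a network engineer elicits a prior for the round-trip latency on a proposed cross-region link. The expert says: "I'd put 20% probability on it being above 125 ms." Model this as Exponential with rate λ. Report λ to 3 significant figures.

P(T > 125.0) = e^(−λ·125.0) = 0.2, so λ = −ln(0.2)/125.0 = 0.0129.

λ ≈ 0.0129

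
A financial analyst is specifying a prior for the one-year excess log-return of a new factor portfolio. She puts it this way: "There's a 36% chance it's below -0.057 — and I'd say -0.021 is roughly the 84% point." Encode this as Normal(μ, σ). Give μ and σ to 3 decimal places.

The p-quantile of Normal(μ,σ) is μ + z_p·σ, with z_{0.36} = -0.3585 and z_{0.84} = 0.9945.
Eliminate σ: μ = (z₂·x₁ − z₁·x₂)/(z₂ − z₁) = (0.9945·-0.057 − (-0.3585)·-0.021)/1.353 = -0.047.
Then σ = (x₂ − x₁)/(z₂ − z₁) = (-0.021 − -0.057)/1.353 = 0.027.

μ = -0.047, σ = 0.027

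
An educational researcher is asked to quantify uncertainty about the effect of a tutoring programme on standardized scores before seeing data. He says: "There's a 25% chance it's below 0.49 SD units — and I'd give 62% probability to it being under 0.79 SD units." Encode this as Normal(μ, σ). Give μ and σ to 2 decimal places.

μ = 0.70, σ = 0.31

The p-quantile of Normal(μ,σ) is μ + z_p·σ, with z_{0.25} = -0.6745 and z_{0.62} = 0.3055.
Eliminate σ: μ = (z₂·x₁ − z₁·x₂)/(z₂ − z₁) = (0.3055·0.49 − (-0.6745)·0.79)/0.98 = 0.70.
Then σ = (x₂ − x₁)/(z₂ − z₁) = (0.79 − 0.49)/0.98 = 0.31.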